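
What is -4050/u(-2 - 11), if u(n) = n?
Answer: 4050/13 ≈ 311.54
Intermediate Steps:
-4050/u(-2 - 11) = -4050/(-2 - 11) = -4050/(-13) = -4050*(-1)/13 = -1*(-4050/13) = 4050/13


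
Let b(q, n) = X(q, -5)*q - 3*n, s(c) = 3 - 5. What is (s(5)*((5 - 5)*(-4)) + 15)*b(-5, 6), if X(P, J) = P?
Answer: 105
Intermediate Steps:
s(c) = -2
b(q, n) = q² - 3*n (b(q, n) = q*q - 3*n = q² - 3*n)
(s(5)*((5 - 5)*(-4)) + 15)*b(-5, 6) = (-2*(5 - 5)*(-4) + 15)*((-5)² - 3*6) = (-0*(-4) + 15)*(25 - 18) = (-2*0 + 15)*7 = (0 + 15)*7 = 15*7 = 105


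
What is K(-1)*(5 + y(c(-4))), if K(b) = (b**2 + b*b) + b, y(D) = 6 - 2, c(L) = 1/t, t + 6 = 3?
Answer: 9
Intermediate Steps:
t = -3 (t = -6 + 3 = -3)
c(L) = -1/3 (c(L) = 1/(-3) = -1/3)
y(D) = 4
K(b) = b + 2*b**2 (K(b) = (b**2 + b**2) + b = 2*b**2 + b = b + 2*b**2)
K(-1)*(5 + y(c(-4))) = (-(1 + 2*(-1)))*(5 + 4) = -(1 - 2)*9 = -1*(-1)*9 = 1*9 = 9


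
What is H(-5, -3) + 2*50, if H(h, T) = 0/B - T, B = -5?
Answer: 103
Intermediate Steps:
H(h, T) = -T (H(h, T) = 0/(-5) - T = 0*(-1/5) - T = 0 - T = -T)
H(-5, -3) + 2*50 = -1*(-3) + 2*50 = 3 + 100 = 103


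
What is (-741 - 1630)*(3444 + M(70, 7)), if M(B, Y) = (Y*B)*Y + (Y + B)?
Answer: -16480821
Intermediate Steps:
M(B, Y) = B + Y + B*Y² (M(B, Y) = (B*Y)*Y + (B + Y) = B*Y² + (B + Y) = B + Y + B*Y²)
(-741 - 1630)*(3444 + M(70, 7)) = (-741 - 1630)*(3444 + (70 + 7 + 70*7²)) = -2371*(3444 + (70 + 7 + 70*49)) = -2371*(3444 + (70 + 7 + 3430)) = -2371*(3444 + 3507) = -2371*6951 = -16480821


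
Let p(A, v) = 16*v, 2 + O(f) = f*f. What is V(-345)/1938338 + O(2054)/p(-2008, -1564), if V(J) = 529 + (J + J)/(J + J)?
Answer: -2044417015553/12126242528 ≈ -168.59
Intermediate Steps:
O(f) = -2 + f² (O(f) = -2 + f*f = -2 + f²)
V(J) = 530 (V(J) = 529 + (2*J)/((2*J)) = 529 + (2*J)*(1/(2*J)) = 529 + 1 = 530)
V(-345)/1938338 + O(2054)/p(-2008, -1564) = 530/1938338 + (-2 + 2054²)/((16*(-1564))) = 530*(1/1938338) + (-2 + 4218916)/(-25024) = 265/969169 + 4218914*(-1/25024) = 265/969169 - 2109457/12512 = -2044417015553/12126242528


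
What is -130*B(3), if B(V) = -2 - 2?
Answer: 520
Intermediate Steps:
B(V) = -4
-130*B(3) = -130*(-4) = 520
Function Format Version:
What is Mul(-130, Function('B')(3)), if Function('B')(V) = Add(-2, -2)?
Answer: 520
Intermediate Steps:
Function('B')(V) = -4
Mul(-130, Function('B')(3)) = Mul(-130, -4) = 520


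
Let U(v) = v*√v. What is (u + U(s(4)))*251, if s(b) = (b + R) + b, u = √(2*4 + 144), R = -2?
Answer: 502*√38 + 1506*√6 ≈ 6783.5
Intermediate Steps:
u = 2*√38 (u = √(8 + 144) = √152 = 2*√38 ≈ 12.329)
s(b) = -2 + 2*b (s(b) = (b - 2) + b = (-2 + b) + b = -2 + 2*b)
U(v) = v^(3/2)
(u + U(s(4)))*251 = (2*√38 + (-2 + 2*4)^(3/2))*251 = (2*√38 + (-2 + 8)^(3/2))*251 = (2*√38 + 6^(3/2))*251 = (2*√38 + 6*√6)*251 = 502*√38 + 1506*√6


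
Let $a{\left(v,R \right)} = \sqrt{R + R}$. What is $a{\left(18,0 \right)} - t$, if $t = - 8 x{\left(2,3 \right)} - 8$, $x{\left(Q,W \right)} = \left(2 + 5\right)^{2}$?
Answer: $400$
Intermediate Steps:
$x{\left(Q,W \right)} = 49$ ($x{\left(Q,W \right)} = 7^{2} = 49$)
$a{\left(v,R \right)} = \sqrt{2} \sqrt{R}$ ($a{\left(v,R \right)} = \sqrt{2 R} = \sqrt{2} \sqrt{R}$)
$t = -400$ ($t = \left(-8\right) 49 - 8 = -392 - 8 = -400$)
$a{\left(18,0 \right)} - t = \sqrt{2} \sqrt{0} - -400 = \sqrt{2} \cdot 0 + 400 = 0 + 400 = 400$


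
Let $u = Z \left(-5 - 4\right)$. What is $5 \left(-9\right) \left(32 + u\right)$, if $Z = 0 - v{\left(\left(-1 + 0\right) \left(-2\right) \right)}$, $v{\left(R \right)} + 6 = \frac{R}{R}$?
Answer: $585$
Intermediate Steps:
$v{\left(R \right)} = -5$ ($v{\left(R \right)} = -6 + \frac{R}{R} = -6 + 1 = -5$)
$Z = 5$ ($Z = 0 - -5 = 0 + 5 = 5$)
$u = -45$ ($u = 5 \left(-5 - 4\right) = 5 \left(-9\right) = -45$)
$5 \left(-9\right) \left(32 + u\right) = 5 \left(-9\right) \left(32 - 45\right) = \left(-45\right) \left(-13\right) = 585$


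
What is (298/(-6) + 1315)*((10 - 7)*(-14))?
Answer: -53144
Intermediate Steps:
(298/(-6) + 1315)*((10 - 7)*(-14)) = (298*(-⅙) + 1315)*(3*(-14)) = (-149/3 + 1315)*(-42) = (3796/3)*(-42) = -53144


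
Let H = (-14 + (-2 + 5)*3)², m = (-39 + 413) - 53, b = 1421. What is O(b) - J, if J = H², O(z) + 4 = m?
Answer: -308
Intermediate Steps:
m = 321 (m = 374 - 53 = 321)
O(z) = 317 (O(z) = -4 + 321 = 317)
H = 25 (H = (-14 + 3*3)² = (-14 + 9)² = (-5)² = 25)
J = 625 (J = 25² = 625)
O(b) - J = 317 - 1*625 = 317 - 625 = -308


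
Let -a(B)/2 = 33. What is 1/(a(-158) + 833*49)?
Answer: 1/40751 ≈ 2.4539e-5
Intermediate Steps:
a(B) = -66 (a(B) = -2*33 = -66)
1/(a(-158) + 833*49) = 1/(-66 + 833*49) = 1/(-66 + 40817) = 1/40751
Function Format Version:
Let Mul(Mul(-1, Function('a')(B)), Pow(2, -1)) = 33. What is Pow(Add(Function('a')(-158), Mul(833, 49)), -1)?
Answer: Rational(1, 40751) ≈ 2.4539e-5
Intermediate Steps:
Function('a')(B) = -66 (Function('a')(B) = Mul(-2, 33) = -66)
Pow(Add(Function('a')(-158), Mul(833, 49)), -1) = Pow(Add(-66, Mul(833, 49)), -1) = Pow(Add(-66, 40817), -1) = Pow(40751, -1) = Rational(1, 40751)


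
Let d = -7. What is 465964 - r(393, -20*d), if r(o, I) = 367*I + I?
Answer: 414444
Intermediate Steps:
r(o, I) = 368*I
465964 - r(393, -20*d) = 465964 - 368*(-20*(-7)) = 465964 - 368*140 = 465964 - 1*51520 = 465964 - 51520 = 414444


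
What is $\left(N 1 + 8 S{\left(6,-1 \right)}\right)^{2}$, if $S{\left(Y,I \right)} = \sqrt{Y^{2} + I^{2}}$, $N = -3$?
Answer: $2377 - 48 \sqrt{37} \approx 2085.0$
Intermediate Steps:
$S{\left(Y,I \right)} = \sqrt{I^{2} + Y^{2}}$
$\left(N 1 + 8 S{\left(6,-1 \right)}\right)^{2} = \left(\left(-3\right) 1 + 8 \sqrt{\left(-1\right)^{2} + 6^{2}}\right)^{2} = \left(-3 + 8 \sqrt{1 + 36}\right)^{2} = \left(-3 + 8 \sqrt{37}\right)^{2}$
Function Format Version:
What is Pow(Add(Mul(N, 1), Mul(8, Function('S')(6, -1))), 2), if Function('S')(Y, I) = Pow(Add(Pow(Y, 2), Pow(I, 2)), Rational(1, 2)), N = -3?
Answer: Add(2377, Mul(-48, Pow(37, Rational(1, 2)))) ≈ 2085.0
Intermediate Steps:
Function('S')(Y, I) = Pow(Add(Pow(I, 2), Pow(Y, 2)), Rational(1, 2))
Pow(Add(Mul(N, 1), Mul(8, Function('S')(6, -1))), 2) = Pow(Add(Mul(-3, 1), Mul(8, Pow(Add(Pow(-1, 2), Pow(6, 2)), Rational(1, 2)))), 2) = Pow(Add(-3, Mul(8, Pow(Add(1, 36), Rational(1, 2)))), 2) = Pow(Add(-3, Mul(8, Pow(37, Rational(1, 2)))), 2)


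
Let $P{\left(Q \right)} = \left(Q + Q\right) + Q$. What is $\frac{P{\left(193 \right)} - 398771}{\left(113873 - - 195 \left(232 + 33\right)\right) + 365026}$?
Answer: $- \frac{199096}{265287} \approx -0.75049$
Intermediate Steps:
$P{\left(Q \right)} = 3 Q$ ($P{\left(Q \right)} = 2 Q + Q = 3 Q$)
$\frac{P{\left(193 \right)} - 398771}{\left(113873 - - 195 \left(232 + 33\right)\right) + 365026} = \frac{3 \cdot 193 - 398771}{\left(113873 - - 195 \left(232 + 33\right)\right) + 365026} = \frac{579 - 398771}{\left(113873 - \left(-195\right) 265\right) + 365026} = - \frac{398192}{\left(113873 - -51675\right) + 365026} = - \frac{398192}{\left(113873 + 51675\right) + 365026} = - \frac{398192}{165548 + 365026} = - \frac{398192}{530574} = \left(-398192\right) \frac{1}{530574} = - \frac{199096}{265287}$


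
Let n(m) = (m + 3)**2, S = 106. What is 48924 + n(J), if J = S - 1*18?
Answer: 57205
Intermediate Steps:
J = 88 (J = 106 - 1*18 = 106 - 18 = 88)
n(m) = (3 + m)**2
48924 + n(J) = 48924 + (3 + 88)**2 = 48924 + 91**2 = 48924 + 8281 = 57205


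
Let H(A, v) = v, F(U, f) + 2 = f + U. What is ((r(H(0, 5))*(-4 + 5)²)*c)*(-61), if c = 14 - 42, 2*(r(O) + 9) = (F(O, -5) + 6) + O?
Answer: -7686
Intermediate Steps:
F(U, f) = -2 + U + f (F(U, f) = -2 + (f + U) = -2 + (U + f) = -2 + U + f)
r(O) = -19/2 + O (r(O) = -9 + (((-2 + O - 5) + 6) + O)/2 = -9 + (((-7 + O) + 6) + O)/2 = -9 + ((-1 + O) + O)/2 = -9 + (-1 + 2*O)/2 = -9 + (-½ + O) = -19/2 + O)
c = -28
((r(H(0, 5))*(-4 + 5)²)*c)*(-61) = (((-19/2 + 5)*(-4 + 5)²)*(-28))*(-61) = (-9/2*1²*(-28))*(-61) = (-9/2*1*(-28))*(-61) = -9/2*(-28)*(-61) = 126*(-61) = -7686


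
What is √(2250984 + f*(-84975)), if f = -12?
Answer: 2*√817671 ≈ 1808.5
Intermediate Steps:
√(2250984 + f*(-84975)) = √(2250984 - 12*(-84975)) = √(2250984 + 1019700) = √3270684 = 2*√817671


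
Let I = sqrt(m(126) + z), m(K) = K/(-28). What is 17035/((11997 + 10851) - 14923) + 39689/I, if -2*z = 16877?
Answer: 3407/1585 - 39689*I*sqrt(8443)/8443 ≈ 2.1495 - 431.94*I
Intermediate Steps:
z = -16877/2 (z = -1/2*16877 = -16877/2 ≈ -8438.5)
m(K) = -K/28 (m(K) = K*(-1/28) = -K/28)
I = I*sqrt(8443) (I = sqrt(-1/28*126 - 16877/2) = sqrt(-9/2 - 16877/2) = sqrt(-8443) = I*sqrt(8443) ≈ 91.886*I)
17035/((11997 + 10851) - 14923) + 39689/I = 17035/((11997 + 10851) - 14923) + 39689/((I*sqrt(8443))) = 17035/(22848 - 14923) + 39689*(-I*sqrt(8443)/8443) = 17035/7925 - 39689*I*sqrt(8443)/8443 = 17035*(1/7925) - 39689*I*sqrt(8443)/8443 = 3407/1585 - 39689*I*sqrt(8443)/8443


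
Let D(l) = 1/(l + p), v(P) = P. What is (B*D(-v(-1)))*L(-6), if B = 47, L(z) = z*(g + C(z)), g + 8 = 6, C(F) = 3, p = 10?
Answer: -282/11 ≈ -25.636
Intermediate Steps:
g = -2 (g = -8 + 6 = -2)
D(l) = 1/(10 + l) (D(l) = 1/(l + 10) = 1/(10 + l))
L(z) = z (L(z) = z*(-2 + 3) = z*1 = z)
(B*D(-v(-1)))*L(-6) = (47/(10 - 1*(-1)))*(-6) = (47/(10 + 1))*(-6) = (47/11)*(-6) = -282/11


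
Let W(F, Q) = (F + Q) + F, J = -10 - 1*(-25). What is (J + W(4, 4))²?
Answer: 729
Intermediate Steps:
J = 15 (J = -10 + 25 = 15)
W(F, Q) = Q + 2*F
(J + W(4, 4))² = (15 + (4 + 2*4))² = (15 + (4 + 8))² = (15 + 12)² = 27² = 729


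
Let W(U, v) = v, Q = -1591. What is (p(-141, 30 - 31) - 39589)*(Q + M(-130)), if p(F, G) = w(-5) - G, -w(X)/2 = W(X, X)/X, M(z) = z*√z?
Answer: 62987690 + 5146700*I*√130 ≈ 6.2988e+7 + 5.8681e+7*I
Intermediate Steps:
M(z) = z^(3/2)
w(X) = -2 (w(X) = -2*X/X = -2*1 = -2)
p(F, G) = -2 - G
(p(-141, 30 - 31) - 39589)*(Q + M(-130)) = ((-2 - (30 - 31)) - 39589)*(-1591 + (-130)^(3/2)) = ((-2 - 1*(-1)) - 39589)*(-1591 - 130*I*√130) = ((-2 + 1) - 39589)*(-1591 - 130*I*√130) = (-1 - 39589)*(-1591 - 130*I*√130) = -39590*(-1591 - 130*I*√130) = 62987690 + 5146700*I*√130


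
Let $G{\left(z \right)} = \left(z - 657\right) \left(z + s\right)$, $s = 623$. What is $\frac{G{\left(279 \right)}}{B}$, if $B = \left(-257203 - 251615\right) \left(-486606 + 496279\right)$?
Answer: $\frac{56826}{820299419} \approx 6.9275 \cdot 10^{-5}$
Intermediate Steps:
$G{\left(z \right)} = \left(-657 + z\right) \left(623 + z\right)$ ($G{\left(z \right)} = \left(z - 657\right) \left(z + 623\right) = \left(-657 + z\right) \left(623 + z\right)$)
$B = -4921796514$ ($B = \left(-508818\right) 9673 = -4921796514$)
$\frac{G{\left(279 \right)}}{B} = \frac{-409311 + 279^{2} - 9486}{-4921796514} = \left(-409311 + 77841 - 9486\right) \left(- \frac{1}{4921796514}\right) = \left(-340956\right) \left(- \frac{1}{4921796514}\right) = \frac{56826}{820299419}$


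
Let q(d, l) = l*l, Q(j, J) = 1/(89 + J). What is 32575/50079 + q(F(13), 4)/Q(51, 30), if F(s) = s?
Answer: 95382991/50079 ≈ 1904.7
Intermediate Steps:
q(d, l) = l²
32575/50079 + q(F(13), 4)/Q(51, 30) = 32575/50079 + 4²/(1/(89 + 30)) = 32575*(1/50079) + 16/(1/119) = 32575/50079 + 16/(1/119) = 32575/50079 + 16*119 = 32575/50079 + 1904 = 95382991/50079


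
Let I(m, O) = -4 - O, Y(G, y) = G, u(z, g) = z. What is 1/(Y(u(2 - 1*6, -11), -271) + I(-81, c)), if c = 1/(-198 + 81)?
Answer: -117/935 ≈ -0.12513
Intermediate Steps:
c = -1/117 (c = 1/(-117) = -1/117 ≈ -0.0085470)
1/(Y(u(2 - 1*6, -11), -271) + I(-81, c)) = 1/((2 - 1*6) + (-4 - 1*(-1/117))) = 1/((2 - 6) + (-4 + 1/117)) = 1/(-4 - 467/117) = 1/(-935/117) = -117/935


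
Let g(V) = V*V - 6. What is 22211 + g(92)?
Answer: 30669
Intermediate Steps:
g(V) = -6 + V² (g(V) = V² - 6 = -6 + V²)
22211 + g(92) = 22211 + (-6 + 92²) = 22211 + (-6 + 8464) = 22211 + 8458 = 30669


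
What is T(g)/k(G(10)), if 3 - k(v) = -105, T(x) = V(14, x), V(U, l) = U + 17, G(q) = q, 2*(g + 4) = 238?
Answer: 31/108 ≈ 0.28704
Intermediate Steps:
g = 115 (g = -4 + (½)*238 = -4 + 119 = 115)
V(U, l) = 17 + U
T(x) = 31 (T(x) = 17 + 14 = 31)
k(v) = 108 (k(v) = 3 - 1*(-105) = 3 + 105 = 108)
T(g)/k(G(10)) = 31/108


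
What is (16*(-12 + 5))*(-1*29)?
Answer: 3248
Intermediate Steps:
(16*(-12 + 5))*(-1*29) = (16*(-7))*(-29) = -112*(-29) = 3248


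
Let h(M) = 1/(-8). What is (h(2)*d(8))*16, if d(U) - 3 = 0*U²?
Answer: -6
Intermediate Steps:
d(U) = 3 (d(U) = 3 + 0*U² = 3 + 0 = 3)
h(M) = -⅛
(h(2)*d(8))*16 = -⅛*3*16 = -3/8*16 = -6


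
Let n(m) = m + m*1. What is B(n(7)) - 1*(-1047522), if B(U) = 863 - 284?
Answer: 1048101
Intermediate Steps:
n(m) = 2*m (n(m) = m + m = 2*m)
B(U) = 579
B(n(7)) - 1*(-1047522) = 579 - 1*(-1047522) = 579 + 1047522 = 1048101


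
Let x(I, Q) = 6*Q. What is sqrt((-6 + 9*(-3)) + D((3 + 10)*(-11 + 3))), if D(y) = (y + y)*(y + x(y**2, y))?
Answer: sqrt(151391) ≈ 389.09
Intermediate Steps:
D(y) = 14*y**2 (D(y) = (y + y)*(y + 6*y) = (2*y)*(7*y) = 14*y**2)
sqrt((-6 + 9*(-3)) + D((3 + 10)*(-11 + 3))) = sqrt((-6 + 9*(-3)) + 14*((3 + 10)*(-11 + 3))**2) = sqrt((-6 - 27) + 14*(13*(-8))**2) = sqrt(-33 + 14*(-104)**2) = sqrt(-33 + 14*10816) = sqrt(-33 + 151424) = sqrt(151391)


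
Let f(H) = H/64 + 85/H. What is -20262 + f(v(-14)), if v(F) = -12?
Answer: -972925/48 ≈ -20269.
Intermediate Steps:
f(H) = 85/H + H/64 (f(H) = H*(1/64) + 85/H = H/64 + 85/H = 85/H + H/64)
-20262 + f(v(-14)) = -20262 + (85/(-12) + (1/64)*(-12)) = -20262 + (85*(-1/12) - 3/16) = -20262 + (-85/12 - 3/16) = -20262 - 349/48 = -972925/48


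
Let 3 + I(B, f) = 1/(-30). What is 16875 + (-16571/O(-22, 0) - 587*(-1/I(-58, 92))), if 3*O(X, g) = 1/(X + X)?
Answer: 200568867/91 ≈ 2.2041e+6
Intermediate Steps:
I(B, f) = -91/30 (I(B, f) = -3 + 1/(-30) = -3 - 1/30 = -91/30)
O(X, g) = 1/(6*X) (O(X, g) = 1/(3*(X + X)) = 1/(3*((2*X))) = (1/(2*X))/3 = 1/(6*X))
16875 + (-16571/O(-22, 0) - 587*(-1/I(-58, 92))) = 16875 + (-16571/((⅙)/(-22)) - 587/((-1*(-91/30)))) = 16875 + (-16571/((⅙)*(-1/22)) - 587/91/30) = 16875 + (-16571/(-1/132) - 587*30/91) = 16875 + (-16571*(-132) - 17610/91) = 16875 + (2187372 - 17610/91) = 16875 + 199033242/91 = 200568867/91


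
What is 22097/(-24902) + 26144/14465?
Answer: 331404783/360207430 ≈ 0.92004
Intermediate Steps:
22097/(-24902) + 26144/14465 = 22097*(-1/24902) + 26144*(1/14465) = -22097/24902 + 26144/14465 = 331404783/360207430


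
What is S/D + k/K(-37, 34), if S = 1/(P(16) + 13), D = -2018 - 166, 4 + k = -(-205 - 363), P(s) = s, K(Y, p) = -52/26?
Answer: -17860753/63336 ≈ -282.00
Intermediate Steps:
K(Y, p) = -2 (K(Y, p) = -52*1/26 = -2)
k = 564 (k = -4 - (-205 - 363) = -4 - 1*(-568) = -4 + 568 = 564)
D = -2184
S = 1/29 (S = 1/(16 + 13) = 1/29 ≈ 0.034483)
S/D + k/K(-37, 34) = (1/29)/(-2184) + 564/(-2) = (1/29)*(-1/2184) + 564*(-½) = -1/63336 - 282 = -17860753/63336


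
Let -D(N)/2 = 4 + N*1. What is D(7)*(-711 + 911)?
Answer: -4400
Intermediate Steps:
D(N) = -8 - 2*N (D(N) = -2*(4 + N*1) = -2*(4 + N) = -8 - 2*N)
D(7)*(-711 + 911) = (-8 - 2*7)*(-711 + 911) = (-8 - 14)*200 = -22*200 = -4400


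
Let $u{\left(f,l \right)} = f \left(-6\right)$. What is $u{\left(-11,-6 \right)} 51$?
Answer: $3366$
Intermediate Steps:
$u{\left(f,l \right)} = - 6 f$
$u{\left(-11,-6 \right)} 51 = \left(-6\right) \left(-11\right) 51 = 66 \cdot 51 = 3366$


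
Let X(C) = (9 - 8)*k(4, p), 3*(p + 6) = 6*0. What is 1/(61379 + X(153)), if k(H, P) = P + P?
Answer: 1/61367 ≈ 1.6295e-5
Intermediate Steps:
p = -6 (p = -6 + (6*0)/3 = -6 + (⅓)*0 = -6 + 0 = -6)
k(H, P) = 2*P
X(C) = -12 (X(C) = (9 - 8)*(2*(-6)) = 1*(-12) = -12)
1/(61379 + X(153)) = 1/(61379 - 12) = 1/61367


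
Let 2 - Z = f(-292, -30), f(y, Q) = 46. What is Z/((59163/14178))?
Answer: -207944/19721 ≈ -10.544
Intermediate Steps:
Z = -44 (Z = 2 - 1*46 = 2 - 46 = -44)
Z/((59163/14178)) = -44/(59163/14178) = -44/(59163*(1/14178)) = -44/19721/4726 = -44*4726/19721 = -207944/19721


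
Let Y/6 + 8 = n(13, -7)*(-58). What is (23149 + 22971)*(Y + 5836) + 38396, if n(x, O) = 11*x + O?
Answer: -1915786404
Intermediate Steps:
n(x, O) = O + 11*x
Y = -47376 (Y = -48 + 6*((-7 + 11*13)*(-58)) = -48 + 6*((-7 + 143)*(-58)) = -48 + 6*(136*(-58)) = -48 + 6*(-7888) = -48 - 47328 = -47376)
(23149 + 22971)*(Y + 5836) + 38396 = (23149 + 22971)*(-47376 + 5836) + 38396 = 46120*(-41540) + 38396 = -1915824800 + 38396 = -1915786404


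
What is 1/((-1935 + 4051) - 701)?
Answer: 1/1415 ≈ 0.00070671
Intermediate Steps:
1/((-1935 + 4051) - 701) = 1/(2116 - 701) = 1/1415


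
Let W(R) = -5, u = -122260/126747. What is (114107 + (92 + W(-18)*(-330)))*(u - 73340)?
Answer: -1076903022006760/126747 ≈ -8.4965e+9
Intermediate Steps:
u = -122260/126747 (u = -122260*1/126747 = -122260/126747 ≈ -0.96460)
(114107 + (92 + W(-18)*(-330)))*(u - 73340) = (114107 + (92 - 5*(-330)))*(-122260/126747 - 73340) = (114107 + (92 + 1650))*(-9295747240/126747) = (114107 + 1742)*(-9295747240/126747) = 115849*(-9295747240/126747) = -1076903022006760/126747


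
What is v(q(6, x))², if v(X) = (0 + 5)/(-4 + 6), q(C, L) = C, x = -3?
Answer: 25/4 ≈ 6.2500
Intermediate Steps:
v(X) = 5/2
v(q(6, x))² = (5/2)² = 25/4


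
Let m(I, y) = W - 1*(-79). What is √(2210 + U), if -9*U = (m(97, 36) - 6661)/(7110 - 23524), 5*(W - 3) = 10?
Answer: √5358643831562/49242 ≈ 47.010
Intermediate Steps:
W = 5 (W = 3 + (⅕)*10 = 3 + 2 = 5)
m(I, y) = 84 (m(I, y) = 5 - 1*(-79) = 5 + 79 = 84)
U = -6577/147726 (U = -(84 - 6661)/(9*(7110 - 23524)) = -(-6577)/(9*(-16414)) = -(-6577)*(-1)/(9*16414) = -⅑*6577/16414 = -6577/147726 ≈ -0.044522)
√(2210 + U) = √(2210 - 6577/147726) = √(326467883/147726) = √5358643831562/49242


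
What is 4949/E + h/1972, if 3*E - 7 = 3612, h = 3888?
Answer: 1548177/254881 ≈ 6.0741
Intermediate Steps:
E = 3619/3 (E = 7/3 + (⅓)*3612 = 7/3 + 1204 = 3619/3 ≈ 1206.3)
4949/E + h/1972 = 4949/(3619/3) + 3888/1972 = 4949*(3/3619) + 3888*(1/1972) = 2121/517 + 972/493 = 1548177/254881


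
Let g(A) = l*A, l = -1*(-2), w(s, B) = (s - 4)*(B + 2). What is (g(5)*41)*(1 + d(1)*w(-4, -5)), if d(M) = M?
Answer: 10250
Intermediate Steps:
w(s, B) = (-4 + s)*(2 + B)
l = 2
g(A) = 2*A
(g(5)*41)*(1 + d(1)*w(-4, -5)) = ((2*5)*41)*(1 + 1*(-8 - 4*(-5) + 2*(-4) - 5*(-4))) = (10*41)*(1 + 1*(-8 + 20 - 8 + 20)) = 410*(1 + 1*24) = 410*(1 + 24) = 410*25 = 10250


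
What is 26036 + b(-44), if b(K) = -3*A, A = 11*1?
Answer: 26003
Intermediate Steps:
A = 11
b(K) = -33 (b(K) = -3*11 = -33)
26036 + b(-44) = 26036 - 33 = 26003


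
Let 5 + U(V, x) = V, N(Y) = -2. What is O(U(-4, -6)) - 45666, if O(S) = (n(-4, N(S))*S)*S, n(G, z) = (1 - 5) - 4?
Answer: -46314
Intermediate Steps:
n(G, z) = -8 (n(G, z) = -4 - 4 = -8)
U(V, x) = -5 + V
O(S) = -8*S² (O(S) = (-8*S)*S = -8*S²)
O(U(-4, -6)) - 45666 = -8*(-5 - 4)² - 45666 = -8*(-9)² - 45666 = -8*81 - 45666 = -648 - 45666 = -46314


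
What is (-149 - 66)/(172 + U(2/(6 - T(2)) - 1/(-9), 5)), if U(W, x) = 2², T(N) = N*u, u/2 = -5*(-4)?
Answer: -215/176 ≈ -1.2216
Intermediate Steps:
u = 40 (u = 2*(-5*(-4)) = 2*20 = 40)
T(N) = 40*N (T(N) = N*40 = 40*N)
U(W, x) = 4
(-149 - 66)/(172 + U(2/(6 - T(2)) - 1/(-9), 5)) = (-149 - 66)/(172 + 4) = -215/176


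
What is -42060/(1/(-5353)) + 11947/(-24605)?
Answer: 5539746351953/24605 ≈ 2.2515e+8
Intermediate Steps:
-42060/(1/(-5353)) + 11947/(-24605) = -42060/(-1/5353) + 11947*(-1/24605) = -42060*(-5353) - 11947/24605 = 225147180 - 11947/24605 = 5539746351953/24605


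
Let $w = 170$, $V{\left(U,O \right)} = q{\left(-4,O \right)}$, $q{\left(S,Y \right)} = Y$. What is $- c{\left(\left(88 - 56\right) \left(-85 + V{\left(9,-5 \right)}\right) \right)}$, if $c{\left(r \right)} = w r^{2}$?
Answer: $-1410048000$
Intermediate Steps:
$V{\left(U,O \right)} = O$
$c{\left(r \right)} = 170 r^{2}$
$- c{\left(\left(88 - 56\right) \left(-85 + V{\left(9,-5 \right)}\right) \right)} = - 170 \left(\left(88 - 56\right) \left(-85 - 5\right)\right)^{2} = - 170 \left(32 \left(-90\right)\right)^{2} = - 170 \left(-2880\right)^{2} = - 170 \cdot 8294400 = \left(-1\right) 1410048000 = -1410048000$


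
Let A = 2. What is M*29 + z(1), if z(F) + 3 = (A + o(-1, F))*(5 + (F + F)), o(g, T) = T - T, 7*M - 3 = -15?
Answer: -271/7 ≈ -38.714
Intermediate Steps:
M = -12/7 (M = 3/7 + (1/7)*(-15) = 3/7 - 15/7 = -12/7 ≈ -1.7143)
o(g, T) = 0
z(F) = 7 + 4*F (z(F) = -3 + (2 + 0)*(5 + (F + F)) = -3 + 2*(5 + 2*F) = -3 + (10 + 4*F) = 7 + 4*F)
M*29 + z(1) = -12/7*29 + (7 + 4*1) = -348/7 + (7 + 4) = -348/7 + 11 = -271/7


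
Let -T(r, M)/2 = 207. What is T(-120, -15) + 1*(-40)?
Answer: -454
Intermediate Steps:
T(r, M) = -414 (T(r, M) = -2*207 = -414)
T(-120, -15) + 1*(-40) = -414 + 1*(-40) = -414 - 40 = -454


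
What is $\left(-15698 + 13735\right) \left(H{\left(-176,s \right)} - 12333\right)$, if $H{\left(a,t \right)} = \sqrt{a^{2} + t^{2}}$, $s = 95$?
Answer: $24209679 - 1963 \sqrt{40001} \approx 2.3817 \cdot 10^{7}$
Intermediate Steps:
$\left(-15698 + 13735\right) \left(H{\left(-176,s \right)} - 12333\right) = \left(-15698 + 13735\right) \left(\sqrt{\left(-176\right)^{2} + 95^{2}} - 12333\right) = - 1963 \left(\sqrt{30976 + 9025} - 12333\right) = - 1963 \left(\sqrt{40001} - 12333\right) = - 1963 \left(-12333 + \sqrt{40001}\right) = 24209679 - 1963 \sqrt{40001}$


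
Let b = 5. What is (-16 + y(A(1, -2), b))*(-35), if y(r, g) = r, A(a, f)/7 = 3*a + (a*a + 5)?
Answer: -1645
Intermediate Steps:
A(a, f) = 35 + 7*a² + 21*a (A(a, f) = 7*(3*a + (a*a + 5)) = 7*(3*a + (a² + 5)) = 7*(3*a + (5 + a²)) = 7*(5 + a² + 3*a) = 35 + 7*a² + 21*a)
(-16 + y(A(1, -2), b))*(-35) = (-16 + (35 + 7*1² + 21*1))*(-35) = (-16 + (35 + 7*1 + 21))*(-35) = (-16 + (35 + 7 + 21))*(-35) = (-16 + 63)*(-35) = 47*(-35) = -1645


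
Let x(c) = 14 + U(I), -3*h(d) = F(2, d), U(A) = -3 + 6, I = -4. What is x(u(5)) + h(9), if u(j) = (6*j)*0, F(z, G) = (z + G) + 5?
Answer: 35/3 ≈ 11.667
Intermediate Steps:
F(z, G) = 5 + G + z (F(z, G) = (G + z) + 5 = 5 + G + z)
U(A) = 3
h(d) = -7/3 - d/3 (h(d) = -(5 + d + 2)/3 = -(7 + d)/3 = -7/3 - d/3)
u(j) = 0
x(c) = 17 (x(c) = 14 + 3 = 17)
x(u(5)) + h(9) = 17 + (-7/3 - 1/3*9) = 17 + (-7/3 - 3) = 17 - 16/3 = 35/3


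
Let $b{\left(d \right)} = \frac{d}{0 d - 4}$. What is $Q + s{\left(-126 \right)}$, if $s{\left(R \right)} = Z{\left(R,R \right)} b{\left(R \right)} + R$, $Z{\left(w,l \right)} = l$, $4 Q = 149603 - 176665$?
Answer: $- \frac{21721}{2} \approx -10861.0$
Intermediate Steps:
$Q = - \frac{13531}{2}$ ($Q = \frac{149603 - 176665}{4} = \frac{1}{4} \left(-27062\right) = - \frac{13531}{2} \approx -6765.5$)
$b{\left(d \right)} = - \frac{d}{4}$ ($b{\left(d \right)} = \frac{d}{0 - 4} = \frac{d}{-4} = d \left(- \frac{1}{4}\right) = - \frac{d}{4}$)
$s{\left(R \right)} = R - \frac{R^{2}}{4}$ ($s{\left(R \right)} = R \left(- \frac{R}{4}\right) + R = - \frac{R^{2}}{4} + R = R - \frac{R^{2}}{4}$)
$Q + s{\left(-126 \right)} = - \frac{13531}{2} + \frac{1}{4} \left(-126\right) \left(4 - -126\right) = - \frac{13531}{2} + \frac{1}{4} \left(-126\right) \left(4 + 126\right) = - \frac{13531}{2} + \frac{1}{4} \left(-126\right) 130 = - \frac{13531}{2} - 4095 = - \frac{21721}{2}$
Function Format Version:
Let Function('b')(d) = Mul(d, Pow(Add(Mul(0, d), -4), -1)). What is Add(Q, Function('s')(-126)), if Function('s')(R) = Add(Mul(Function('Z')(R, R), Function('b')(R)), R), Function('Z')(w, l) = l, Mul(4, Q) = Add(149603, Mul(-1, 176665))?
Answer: Rational(-21721, 2) ≈ -10861.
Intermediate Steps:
Q = Rational(-13531, 2) (Q = Mul(Rational(1, 4), Add(149603, Mul(-1, 176665))) = Mul(Rational(1, 4), Add(149603, -176665)) = Mul(Rational(1, 4), -27062) = Rational(-13531, 2) ≈ -6765.5)
Function('b')(d) = Mul(Rational(-1, 4), d) (Function('b')(d) = Mul(d, Pow(Add(0, -4), -1)) = Mul(d, Pow(-4, -1)) = Mul(d, Rational(-1, 4)) = Mul(Rational(-1, 4), d))
Function('s')(R) = Add(R, Mul(Rational(-1, 4), Pow(R, 2))) (Function('s')(R) = Add(Mul(R, Mul(Rational(-1, 4), R)), R) = Add(Mul(Rational(-1, 4), Pow(R, 2)), R) = Add(R, Mul(Rational(-1, 4), Pow(R, 2))))
Add(Q, Function('s')(-126)) = Add(Rational(-13531, 2), Mul(Rational(1, 4), -126, Add(4, Mul(-1, -126)))) = Add(Rational(-13531, 2), Mul(Rational(1, 4), -126, Add(4, 126))) = Add(Rational(-13531, 2), Mul(Rational(1, 4), -126, 130)) = Add(Rational(-13531, 2), -4095) = Rational(-21721, 2)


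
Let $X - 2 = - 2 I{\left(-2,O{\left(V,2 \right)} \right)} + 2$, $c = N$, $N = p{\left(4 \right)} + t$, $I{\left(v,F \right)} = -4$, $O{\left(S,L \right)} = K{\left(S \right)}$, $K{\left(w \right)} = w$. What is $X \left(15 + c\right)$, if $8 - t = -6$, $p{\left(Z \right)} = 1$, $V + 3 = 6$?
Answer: $360$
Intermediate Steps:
$V = 3$ ($V = -3 + 6 = 3$)
$t = 14$ ($t = 8 - -6 = 8 + 6 = 14$)
$O{\left(S,L \right)} = S$
$N = 15$ ($N = 1 + 14 = 15$)
$c = 15$
$X = 12$ ($X = 2 + \left(\left(-2\right) \left(-4\right) + 2\right) = 2 + \left(8 + 2\right) = 2 + 10 = 12$)
$X \left(15 + c\right) = 12 \left(15 + 15\right) = 12 \cdot 30 = 360$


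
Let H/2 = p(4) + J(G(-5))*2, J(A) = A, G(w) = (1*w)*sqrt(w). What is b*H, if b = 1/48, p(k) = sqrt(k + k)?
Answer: sqrt(2)/12 - 5*I*sqrt(5)/12 ≈ 0.11785 - 0.93169*I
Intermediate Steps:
G(w) = w**(3/2) (G(w) = w*sqrt(w) = w**(3/2))
p(k) = sqrt(2)*sqrt(k) (p(k) = sqrt(2*k) = sqrt(2)*sqrt(k))
b = 1/48 ≈ 0.020833
H = 4*sqrt(2) - 20*I*sqrt(5) (H = 2*(sqrt(2)*sqrt(4) + (-5)**(3/2)*2) = 2*(sqrt(2)*2 - 5*I*sqrt(5)*2) = 2*(2*sqrt(2) - 10*I*sqrt(5)) = 4*sqrt(2) - 20*I*sqrt(5) ≈ 5.6569 - 44.721*I)
b*H = (4*sqrt(2) - 20*I*sqrt(5))/48 = sqrt(2)/12 - 5*I*sqrt(5)/12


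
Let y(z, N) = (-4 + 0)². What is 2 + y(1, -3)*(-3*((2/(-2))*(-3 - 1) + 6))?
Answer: -478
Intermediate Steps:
y(z, N) = 16 (y(z, N) = (-4)² = 16)
2 + y(1, -3)*(-3*((2/(-2))*(-3 - 1) + 6)) = 2 + 16*(-3*((2/(-2))*(-3 - 1) + 6)) = 2 + 16*(-3*((2*(-½))*(-4) + 6)) = 2 + 16*(-3*(-1*(-4) + 6)) = 2 + 16*(-3*(4 + 6)) = 2 + 16*(-3*10) = 2 + 16*(-30) = 2 - 480 = -478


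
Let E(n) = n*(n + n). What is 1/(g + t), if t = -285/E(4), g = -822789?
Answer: -32/26329533 ≈ -1.2154e-6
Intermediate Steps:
E(n) = 2*n² (E(n) = n*(2*n) = 2*n²)
t = -285/32 (t = -285/(2*4²) = -285/(2*16) = -285/32 ≈ -8.9063)
1/(g + t) = 1/(-822789 - 285/32) = 1/(-26329533/32) = -32/26329533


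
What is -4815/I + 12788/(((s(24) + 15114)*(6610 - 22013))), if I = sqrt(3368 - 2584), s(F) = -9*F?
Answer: -552458578837/3212634516 ≈ -171.96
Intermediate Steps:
I = 28 (I = sqrt(784) = 28)
-4815/I + 12788/(((s(24) + 15114)*(6610 - 22013))) = -4815/28 + 12788/(((-9*24 + 15114)*(6610 - 22013))) = -4815*1/28 + 12788/(((-216 + 15114)*(-15403))) = -4815/28 + 12788/((14898*(-15403))) = -4815/28 + 12788/(-229473894) = -4815/28 + 12788*(-1/229473894) = -4815/28 - 6394/114736947 = -552458578837/3212634516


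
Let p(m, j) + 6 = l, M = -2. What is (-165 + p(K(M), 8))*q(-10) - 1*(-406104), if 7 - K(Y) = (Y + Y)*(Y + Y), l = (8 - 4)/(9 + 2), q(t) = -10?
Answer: 4485914/11 ≈ 4.0781e+5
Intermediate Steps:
l = 4/11 ≈ 0.36364
K(Y) = 7 - 4*Y² (K(Y) = 7 - (Y + Y)*(Y + Y) = 7 - 2*Y*2*Y = 7 - 4*Y²)
p(m, j) = -62/11 (p(m, j) = -6 + 4/11 = -62/11)
(-165 + p(K(M), 8))*q(-10) - 1*(-406104) = (-165 - 62/11)*(-10) - 1*(-406104) = -1877/11*(-10) + 406104 = 18770/11 + 406104 = 4485914/11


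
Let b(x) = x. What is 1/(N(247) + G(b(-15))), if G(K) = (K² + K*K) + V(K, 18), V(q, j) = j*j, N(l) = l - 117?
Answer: 1/904 ≈ 0.0011062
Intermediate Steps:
N(l) = -117 + l
V(q, j) = j²
G(K) = 324 + 2*K² (G(K) = (K² + K*K) + 18² = (K² + K²) + 324 = 2*K² + 324 = 324 + 2*K²)
1/(N(247) + G(b(-15))) = 1/((-117 + 247) + (324 + 2*(-15)²)) = 1/(130 + (324 + 2*225)) = 1/(130 + (324 + 450)) = 1/(130 + 774) = 1/904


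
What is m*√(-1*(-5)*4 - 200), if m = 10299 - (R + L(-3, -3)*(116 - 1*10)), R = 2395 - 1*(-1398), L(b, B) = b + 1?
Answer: 40308*I*√5 ≈ 90131.0*I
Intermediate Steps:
L(b, B) = 1 + b
R = 3793 (R = 2395 + 1398 = 3793)
m = 6718 (m = 10299 - (3793 + (1 - 3)*(116 - 1*10)) = 10299 - (3793 - 2*(116 - 10)) = 10299 - (3793 - 2*106) = 10299 - (3793 - 212) = 10299 - 1*3581 = 10299 - 3581 = 6718)
m*√(-1*(-5)*4 - 200) = 6718*√(-1*(-5)*4 - 200) = 6718*√(5*4 - 200) = 6718*√(20 - 200) = 6718*√(-180) = 6718*(6*I*√5) = 40308*I*√5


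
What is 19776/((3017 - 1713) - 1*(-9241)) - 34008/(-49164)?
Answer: 36968934/14400955 ≈ 2.5671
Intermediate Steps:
19776/((3017 - 1713) - 1*(-9241)) - 34008/(-49164) = 19776/(1304 + 9241) - 34008*(-1/49164) = 19776/10545 + 2834/4097 = 19776*(1/10545) + 2834/4097 = 6592/3515 + 2834/4097 = 36968934/14400955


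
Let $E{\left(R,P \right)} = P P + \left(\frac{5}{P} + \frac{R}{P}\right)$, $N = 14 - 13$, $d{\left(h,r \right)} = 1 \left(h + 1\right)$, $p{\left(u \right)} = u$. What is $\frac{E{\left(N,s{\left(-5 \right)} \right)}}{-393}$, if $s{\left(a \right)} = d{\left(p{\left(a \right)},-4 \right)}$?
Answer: $- \frac{29}{786} \approx -0.036896$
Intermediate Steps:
$d{\left(h,r \right)} = 1 + h$ ($d{\left(h,r \right)} = 1 \left(1 + h\right) = 1 + h$)
$s{\left(a \right)} = 1 + a$
$N = 1$ ($N = 14 - 13 = 1$)
$E{\left(R,P \right)} = P^{2} + \frac{5}{P} + \frac{R}{P}$ ($E{\left(R,P \right)} = P^{2} + \left(\frac{5}{P} + \frac{R}{P}\right) = P^{2} + \frac{5}{P} + \frac{R}{P}$)
$\frac{E{\left(N,s{\left(-5 \right)} \right)}}{-393} = \frac{\frac{1}{1 - 5} \left(5 + 1 + \left(1 - 5\right)^{3}\right)}{-393} = \frac{5 + 1 + \left(-4\right)^{3}}{-4} \left(- \frac{1}{393}\right) = - \frac{5 + 1 - 64}{4} \left(- \frac{1}{393}\right) = \left(- \frac{1}{4}\right) \left(-58\right) \left(- \frac{1}{393}\right) = \frac{29}{2} \left(- \frac{1}{393}\right) = - \frac{29}{786}$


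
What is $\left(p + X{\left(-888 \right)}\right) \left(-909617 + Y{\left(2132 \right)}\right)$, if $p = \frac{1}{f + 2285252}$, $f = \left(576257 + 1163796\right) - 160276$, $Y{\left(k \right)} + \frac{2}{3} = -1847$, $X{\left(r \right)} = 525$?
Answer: $- \frac{5548468859133044}{11595087} \approx -4.7852 \cdot 10^{8}$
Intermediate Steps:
$Y{\left(k \right)} = - \frac{5543}{3}$ ($Y{\left(k \right)} = - \frac{2}{3} - 1847 = - \frac{5543}{3}$)
$f = 1579777$ ($f = 1740053 - 160276 = 1579777$)
$p = \frac{1}{3865029}$ ($p = \frac{1}{1579777 + 2285252} = \frac{1}{3865029} \approx 2.5873 \cdot 10^{-7}$)
$\left(p + X{\left(-888 \right)}\right) \left(-909617 + Y{\left(2132 \right)}\right) = \left(\frac{1}{3865029} + 525\right) \left(-909617 - \frac{5543}{3}\right) = \frac{2029140226}{3865029} \left(- \frac{2734394}{3}\right) = - \frac{5548468859133044}{11595087}$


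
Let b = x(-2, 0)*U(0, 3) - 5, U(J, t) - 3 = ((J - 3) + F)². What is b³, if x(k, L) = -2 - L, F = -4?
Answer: -1295029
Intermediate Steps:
U(J, t) = 3 + (-7 + J)² (U(J, t) = 3 + ((J - 3) - 4)² = 3 + ((-3 + J) - 4)² = 3 + (-7 + J)²)
b = -109 (b = (-2 - 1*0)*(3 + (-7 + 0)²) - 5 = (-2 + 0)*(3 + (-7)²) - 5 = -2*(3 + 49) - 5 = -2*52 - 5 = -104 - 5 = -109)
b³ = (-109)³ = -1295029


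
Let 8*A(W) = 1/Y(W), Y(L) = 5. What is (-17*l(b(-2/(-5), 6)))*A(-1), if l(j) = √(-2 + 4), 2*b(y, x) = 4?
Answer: -17*√2/40 ≈ -0.60104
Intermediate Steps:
b(y, x) = 2 (b(y, x) = (½)*4 = 2)
A(W) = 1/40 (A(W) = (⅛)/5 = (⅛)*(⅕) = 1/40)
l(j) = √2
(-17*l(b(-2/(-5), 6)))*A(-1) = -17*√2*(1/40) = -17*√2/40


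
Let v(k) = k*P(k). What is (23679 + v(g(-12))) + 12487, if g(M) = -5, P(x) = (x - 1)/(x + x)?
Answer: 36163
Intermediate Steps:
P(x) = (-1 + x)/(2*x) (P(x) = (-1 + x)/((2*x)) = (-1 + x)*(1/(2*x)) = (-1 + x)/(2*x))
v(k) = -½ + k/2 (v(k) = k*((-1 + k)/(2*k)) = -½ + k/2)
(23679 + v(g(-12))) + 12487 = (23679 + (-½ + (½)*(-5))) + 12487 = (23679 + (-½ - 5/2)) + 12487 = (23679 - 3) + 12487 = 23676 + 12487 = 36163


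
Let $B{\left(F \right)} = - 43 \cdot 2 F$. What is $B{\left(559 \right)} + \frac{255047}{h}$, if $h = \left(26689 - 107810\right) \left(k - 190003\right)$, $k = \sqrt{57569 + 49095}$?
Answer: $- \frac{470860218197627311}{9794488046755} + \frac{1706 \sqrt{26666}}{9794488046755} \approx -48074.0$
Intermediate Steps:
$k = 2 \sqrt{26666}$ ($k = \sqrt{106664} = 2 \sqrt{26666} \approx 326.59$)
$B{\left(F \right)} = - 86 F$
$h = 15413233363 - 162242 \sqrt{26666}$ ($h = \left(26689 - 107810\right) \left(2 \sqrt{26666} - 190003\right) = - 81121 \left(-190003 + 2 \sqrt{26666}\right) = 15413233363 - 162242 \sqrt{26666} \approx 1.5387 \cdot 10^{10}$)
$B{\left(559 \right)} + \frac{255047}{h} = \left(-86\right) 559 + \frac{255047}{15413233363 - 162242 \sqrt{26666}} = -48074 + \frac{255047}{15413233363 - 162242 \sqrt{26666}}$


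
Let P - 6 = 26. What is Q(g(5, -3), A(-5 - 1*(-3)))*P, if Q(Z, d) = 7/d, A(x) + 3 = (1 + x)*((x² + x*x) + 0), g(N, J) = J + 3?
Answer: -224/11 ≈ -20.364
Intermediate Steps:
g(N, J) = 3 + J
A(x) = -3 + 2*x²*(1 + x) (A(x) = -3 + (1 + x)*((x² + x*x) + 0) = -3 + (1 + x)*((x² + x²) + 0) = -3 + (1 + x)*(2*x² + 0) = -3 + (1 + x)*(2*x²) = -3 + 2*x²*(1 + x))
P = 32 (P = 6 + 26 = 32)
Q(g(5, -3), A(-5 - 1*(-3)))*P = (7/(-3 + 2*(-5 - 1*(-3))² + 2*(-5 - 1*(-3))³))*32 = (7/(-3 + 2*(-5 + 3)² + 2*(-5 + 3)³))*32 = (7/(-3 + 2*(-2)² + 2*(-2)³))*32 = (7/(-3 + 2*4 + 2*(-8)))*32 = (7/(-3 + 8 - 16))*32 = (7/(-11))*32 = (7*(-1/11))*32 = -7/11*32 = -224/11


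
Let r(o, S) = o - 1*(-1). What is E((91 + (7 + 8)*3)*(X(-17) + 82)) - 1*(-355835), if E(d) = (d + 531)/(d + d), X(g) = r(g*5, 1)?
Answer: 193573981/544 ≈ 3.5583e+5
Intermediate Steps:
r(o, S) = 1 + o (r(o, S) = o + 1 = 1 + o)
X(g) = 1 + 5*g (X(g) = 1 + g*5 = 1 + 5*g)
E(d) = (531 + d)/(2*d) (E(d) = (531 + d)/((2*d)) = (531 + d)*(1/(2*d)) = (531 + d)/(2*d))
E((91 + (7 + 8)*3)*(X(-17) + 82)) - 1*(-355835) = (531 + (91 + (7 + 8)*3)*((1 + 5*(-17)) + 82))/(2*(((91 + (7 + 8)*3)*((1 + 5*(-17)) + 82)))) - 1*(-355835) = (531 + (91 + 15*3)*((1 - 85) + 82))/(2*(((91 + 15*3)*((1 - 85) + 82)))) + 355835 = (531 + (91 + 45)*(-84 + 82))/(2*(((91 + 45)*(-84 + 82)))) + 355835 = (531 + 136*(-2))/(2*((136*(-2)))) + 355835 = (½)*(531 - 272)/(-272) + 355835 = (½)*(-1/272)*259 + 355835 = -259/544 + 355835 = 193573981/544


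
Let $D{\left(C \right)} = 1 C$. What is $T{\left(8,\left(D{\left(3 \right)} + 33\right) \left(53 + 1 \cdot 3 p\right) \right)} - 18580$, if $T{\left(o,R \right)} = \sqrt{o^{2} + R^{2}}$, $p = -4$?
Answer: $-18580 + 4 \sqrt{136165} \approx -17104.0$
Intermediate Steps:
$D{\left(C \right)} = C$
$T{\left(o,R \right)} = \sqrt{R^{2} + o^{2}}$
$T{\left(8,\left(D{\left(3 \right)} + 33\right) \left(53 + 1 \cdot 3 p\right) \right)} - 18580 = \sqrt{\left(\left(3 + 33\right) \left(53 + 1 \cdot 3 \left(-4\right)\right)\right)^{2} + 8^{2}} - 18580 = \sqrt{\left(36 \left(53 + 3 \left(-4\right)\right)\right)^{2} + 64} - 18580 = \sqrt{\left(36 \left(53 - 12\right)\right)^{2} + 64} - 18580 = \sqrt{\left(36 \cdot 41\right)^{2} + 64} - 18580 = \sqrt{1476^{2} + 64} - 18580 = \sqrt{2178576 + 64} - 18580 = \sqrt{2178640} - 18580 = 4 \sqrt{136165} - 18580 = -18580 + 4 \sqrt{136165}$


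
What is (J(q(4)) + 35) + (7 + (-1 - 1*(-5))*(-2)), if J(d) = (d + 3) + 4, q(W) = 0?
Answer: 41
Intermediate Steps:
J(d) = 7 + d (J(d) = (3 + d) + 4 = 7 + d)
(J(q(4)) + 35) + (7 + (-1 - 1*(-5))*(-2)) = ((7 + 0) + 35) + (7 + (-1 - 1*(-5))*(-2)) = (7 + 35) + (7 + (-1 + 5)*(-2)) = 42 + (7 + 4*(-2)) = 42 + (7 - 8) = 42 - 1 = 41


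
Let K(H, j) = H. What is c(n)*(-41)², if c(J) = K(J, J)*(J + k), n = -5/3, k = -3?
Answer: 117670/9 ≈ 13074.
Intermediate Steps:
n = -5/3 (n = -5*⅓ = -5/3 ≈ -1.6667)
c(J) = J*(-3 + J) (c(J) = J*(J - 3) = J*(-3 + J))
c(n)*(-41)² = -5*(-3 - 5/3)/3*(-41)² = -5/3*(-14/3)*1681 = (70/9)*1681 = 117670/9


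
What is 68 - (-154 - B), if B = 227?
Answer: 449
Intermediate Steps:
68 - (-154 - B) = 68 - (-154 - 1*227) = 68 - (-154 - 227) = 68 - 1*(-381) = 68 + 381 = 449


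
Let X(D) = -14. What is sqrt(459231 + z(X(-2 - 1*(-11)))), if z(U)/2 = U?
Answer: sqrt(459203) ≈ 677.65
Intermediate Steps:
z(U) = 2*U
sqrt(459231 + z(X(-2 - 1*(-11)))) = sqrt(459231 + 2*(-14)) = sqrt(459231 - 28) = sqrt(459203)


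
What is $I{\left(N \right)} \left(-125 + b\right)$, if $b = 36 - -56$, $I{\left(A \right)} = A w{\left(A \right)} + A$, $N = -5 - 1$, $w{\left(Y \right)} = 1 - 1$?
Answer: $198$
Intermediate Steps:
$w{\left(Y \right)} = 0$
$N = -6$ ($N = -5 - 1 = -6$)
$I{\left(A \right)} = A$ ($I{\left(A \right)} = A 0 + A = 0 + A = A$)
$b = 92$ ($b = 36 + 56 = 92$)
$I{\left(N \right)} \left(-125 + b\right) = - 6 \left(-125 + 92\right) = \left(-6\right) \left(-33\right) = 198$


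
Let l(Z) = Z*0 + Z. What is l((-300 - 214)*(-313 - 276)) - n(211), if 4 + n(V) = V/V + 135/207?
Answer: 6963212/23 ≈ 3.0275e+5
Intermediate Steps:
l(Z) = Z (l(Z) = 0 + Z = Z)
n(V) = -54/23 (n(V) = -4 + (V/V + 135/207) = -4 + (1 + 135*(1/207)) = -4 + (1 + 15/23) = -4 + 38/23 = -54/23)
l((-300 - 214)*(-313 - 276)) - n(211) = (-300 - 214)*(-313 - 276) - 1*(-54/23) = -514*(-589) + 54/23 = 302746 + 54/23 = 6963212/23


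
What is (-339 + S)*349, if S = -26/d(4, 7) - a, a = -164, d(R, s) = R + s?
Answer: -680899/11 ≈ -61900.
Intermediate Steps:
S = 1778/11 (S = -26/(4 + 7) - 1*(-164) = -26/11 + 164 = 1778/11 ≈ 161.64)
(-339 + S)*349 = (-339 + 1778/11)*349 = -1951/11*349 = -680899/11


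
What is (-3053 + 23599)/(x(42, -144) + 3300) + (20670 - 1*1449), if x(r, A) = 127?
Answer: 65890913/3427 ≈ 19227.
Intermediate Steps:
(-3053 + 23599)/(x(42, -144) + 3300) + (20670 - 1*1449) = (-3053 + 23599)/(127 + 3300) + (20670 - 1*1449) = 20546/3427 + (20670 - 1449) = 20546*(1/3427) + 19221 = 20546/3427 + 19221 = 65890913/3427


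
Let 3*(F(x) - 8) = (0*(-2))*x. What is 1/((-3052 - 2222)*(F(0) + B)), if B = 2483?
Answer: -1/13137534 ≈ -7.6118e-8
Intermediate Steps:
F(x) = 8 (F(x) = 8 + ((0*(-2))*x)/3 = 8 + (0*x)/3 = 8 + (⅓)*0 = 8 + 0 = 8)
1/((-3052 - 2222)*(F(0) + B)) = 1/((-3052 - 2222)*(8 + 2483)) = 1/(-5274*2491) = 1/(-13137534) = -1/13137534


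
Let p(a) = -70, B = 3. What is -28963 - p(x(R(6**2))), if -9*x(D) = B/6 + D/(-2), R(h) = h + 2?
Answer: -28893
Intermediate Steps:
R(h) = 2 + h
x(D) = -1/18 + D/18 (x(D) = -(3/6 + D/(-2))/9 = -(3*(1/6) + D*(-1/2))/9 = -(1/2 - D/2)/9 = -1/18 + D/18)
-28963 - p(x(R(6**2))) = -28963 - 1*(-70) = -28963 + 70 = -28893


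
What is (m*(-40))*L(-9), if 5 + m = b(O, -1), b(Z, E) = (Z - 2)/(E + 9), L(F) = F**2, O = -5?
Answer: 19035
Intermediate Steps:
b(Z, E) = (-2 + Z)/(9 + E)
m = -47/8 (m = -5 + (-2 - 5)/(9 - 1) = -5 - 7/8 = -47/8 ≈ -5.8750)
(m*(-40))*L(-9) = -47/8*(-40)*(-9)**2 = 235*81 = 19035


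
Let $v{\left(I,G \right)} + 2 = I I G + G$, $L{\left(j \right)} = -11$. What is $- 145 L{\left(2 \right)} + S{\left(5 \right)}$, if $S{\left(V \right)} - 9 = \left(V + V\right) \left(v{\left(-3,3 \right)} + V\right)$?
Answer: $1934$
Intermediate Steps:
$v{\left(I,G \right)} = -2 + G + G I^{2}$ ($v{\left(I,G \right)} = -2 + \left(I I G + G\right) = -2 + \left(I^{2} G + G\right) = -2 + \left(G I^{2} + G\right) = -2 + \left(G + G I^{2}\right) = -2 + G + G I^{2}$)
$S{\left(V \right)} = 9 + 2 V \left(28 + V\right)$ ($S{\left(V \right)} = 9 + \left(V + V\right) \left(\left(-2 + 3 + 3 \left(-3\right)^{2}\right) + V\right) = 9 + 2 V \left(\left(-2 + 3 + 3 \cdot 9\right) + V\right) = 9 + 2 V \left(\left(-2 + 3 + 27\right) + V\right) = 9 + 2 V \left(28 + V\right)$)
$- 145 L{\left(2 \right)} + S{\left(5 \right)} = \left(-145\right) \left(-11\right) + \left(9 + 2 \cdot 5^{2} + 56 \cdot 5\right) = 1595 + \left(9 + 2 \cdot 25 + 280\right) = 1595 + \left(9 + 50 + 280\right) = 1595 + 339 = 1934$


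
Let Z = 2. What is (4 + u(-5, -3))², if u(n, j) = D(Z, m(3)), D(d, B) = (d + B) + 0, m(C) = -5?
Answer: 1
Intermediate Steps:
D(d, B) = B + d (D(d, B) = (B + d) + 0 = B + d)
u(n, j) = -3 (u(n, j) = -5 + 2 = -3)
(4 + u(-5, -3))² = (4 - 3)² = 1² = 1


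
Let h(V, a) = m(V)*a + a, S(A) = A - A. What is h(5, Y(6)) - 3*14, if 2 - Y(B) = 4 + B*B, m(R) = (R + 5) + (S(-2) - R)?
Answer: -270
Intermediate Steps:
S(A) = 0
m(R) = 5 (m(R) = (R + 5) + (0 - R) = (5 + R) - R = 5)
Y(B) = -2 - B**2 (Y(B) = 2 - (4 + B*B) = 2 - (4 + B**2) = 2 + (-4 - B**2) = -2 - B**2)
h(V, a) = 6*a (h(V, a) = 5*a + a = 6*a)
h(5, Y(6)) - 3*14 = 6*(-2 - 1*6**2) - 3*14 = 6*(-2 - 1*36) - 42 = 6*(-2 - 36) - 42 = 6*(-38) - 42 = -228 - 42 = -270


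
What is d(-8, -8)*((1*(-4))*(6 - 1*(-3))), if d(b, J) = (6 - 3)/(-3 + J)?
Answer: 108/11 ≈ 9.8182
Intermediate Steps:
d(b, J) = 3/(-3 + J)
d(-8, -8)*((1*(-4))*(6 - 1*(-3))) = (3/(-3 - 8))*((1*(-4))*(6 - 1*(-3))) = (3/(-11))*(-4*(6 + 3)) = (3*(-1/11))*(-4*9) = -3/11*(-36) = 108/11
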